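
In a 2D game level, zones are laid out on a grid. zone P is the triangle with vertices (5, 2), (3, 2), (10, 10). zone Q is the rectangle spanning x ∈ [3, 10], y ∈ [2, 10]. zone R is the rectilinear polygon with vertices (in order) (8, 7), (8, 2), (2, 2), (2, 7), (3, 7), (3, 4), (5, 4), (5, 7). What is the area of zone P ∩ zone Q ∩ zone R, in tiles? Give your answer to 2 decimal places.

6.83

The intersection is the polygon with vertices (4.75,4), (5,4), (5,4.286), (7.375,7), (8,7), (8,6.8), (5,2), (3,2).
By the shoelace formula its area is 6.83.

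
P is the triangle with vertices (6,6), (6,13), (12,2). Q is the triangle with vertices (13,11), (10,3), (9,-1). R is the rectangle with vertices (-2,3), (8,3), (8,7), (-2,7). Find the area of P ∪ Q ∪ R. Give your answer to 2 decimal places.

By inclusion–exclusion:
Individual areas: |P| = 21, |Q| = 2, |R| = 40.
|P∩Q| = 0.3749.
|P∩R| = 3.3333.
|Q∩R| = 0.
|P∩Q∩R| = 0.
|P ∪ Q ∪ R| = 63 − 3.7083 + 0 = 59.29.

59.29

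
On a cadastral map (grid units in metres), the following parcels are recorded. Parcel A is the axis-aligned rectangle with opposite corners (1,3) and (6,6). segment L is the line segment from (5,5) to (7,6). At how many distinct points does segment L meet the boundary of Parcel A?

The segment meets the boundary at (6,5.5).

1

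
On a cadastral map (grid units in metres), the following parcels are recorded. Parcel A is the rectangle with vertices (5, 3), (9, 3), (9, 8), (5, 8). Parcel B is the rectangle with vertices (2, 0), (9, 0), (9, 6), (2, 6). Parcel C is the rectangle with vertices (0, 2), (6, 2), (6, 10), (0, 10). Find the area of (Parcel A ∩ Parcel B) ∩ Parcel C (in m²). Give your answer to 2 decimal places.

The region (Parcel A ∩ Parcel B) ∩ Parcel C is the polygon with vertices (5,3), (5,6), (6,6), (6,3).
By the shoelace formula its area is 3.00.

3.00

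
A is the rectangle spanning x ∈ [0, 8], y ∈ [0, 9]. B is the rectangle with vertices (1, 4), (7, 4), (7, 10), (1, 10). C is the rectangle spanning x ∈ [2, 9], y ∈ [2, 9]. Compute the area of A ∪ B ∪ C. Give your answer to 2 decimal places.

85.00

By inclusion–exclusion:
Individual areas: |A| = 72, |B| = 36, |C| = 49.
|A∩B|: x∈[1,7], y∈[4,9] → 6·5 = 30.
|A∩C|: x∈[2,8], y∈[2,9] → 6·7 = 42.
|B∩C|: x∈[2,7], y∈[4,9] → 5·5 = 25.
|A∩B∩C| = 25.
|A ∪ B ∪ C| = 157 − 97 + 25 = 85.00.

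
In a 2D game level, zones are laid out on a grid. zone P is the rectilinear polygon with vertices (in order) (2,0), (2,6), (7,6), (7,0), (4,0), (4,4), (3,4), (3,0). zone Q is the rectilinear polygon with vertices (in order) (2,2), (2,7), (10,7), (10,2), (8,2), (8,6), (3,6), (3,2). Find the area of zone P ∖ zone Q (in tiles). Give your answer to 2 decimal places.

22.00

|zone P| = 26, |zone P∩zone Q| = 4.
|zone P ∖ zone Q| = |zone P| − |zone P∩zone Q| = 26 − 4 = 22.00.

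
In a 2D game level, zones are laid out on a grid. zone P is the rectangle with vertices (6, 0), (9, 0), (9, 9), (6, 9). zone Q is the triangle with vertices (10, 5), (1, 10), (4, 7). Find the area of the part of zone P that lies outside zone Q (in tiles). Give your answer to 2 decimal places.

25.33

|zone P| = 27, |zone P∩zone Q| = 1.6667.
|zone P ∖ zone Q| = |zone P| − |zone P∩zone Q| = 27 − 1.6667 = 25.33.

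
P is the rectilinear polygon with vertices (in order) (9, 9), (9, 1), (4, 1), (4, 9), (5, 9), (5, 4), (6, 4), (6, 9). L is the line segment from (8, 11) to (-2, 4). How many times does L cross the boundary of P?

2

The segment meets the boundary at (4,8.2), (5,8.9).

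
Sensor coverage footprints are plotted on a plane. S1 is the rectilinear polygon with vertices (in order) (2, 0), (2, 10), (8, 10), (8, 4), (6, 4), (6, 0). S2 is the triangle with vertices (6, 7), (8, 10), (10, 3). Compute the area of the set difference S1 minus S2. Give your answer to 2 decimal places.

|S1| = 52, |S1∩S2| = 5.
|S1 ∖ S2| = |S1| − |S1∩S2| = 52 − 5 = 47.00.

47.00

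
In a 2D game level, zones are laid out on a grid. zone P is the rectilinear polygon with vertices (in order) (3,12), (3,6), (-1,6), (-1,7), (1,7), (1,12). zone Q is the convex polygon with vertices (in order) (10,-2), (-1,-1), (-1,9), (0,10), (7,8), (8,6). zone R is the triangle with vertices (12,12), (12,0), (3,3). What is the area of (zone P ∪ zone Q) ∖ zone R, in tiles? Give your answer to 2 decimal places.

|zone P ∪ zone Q| = 105.1429.
|(zone P ∪ zone Q) ∩ zone R| = 18.9697.
|(zone P ∪ zone Q) ∖ zone R| = 105.1429 − 18.9697 = 86.17.

86.17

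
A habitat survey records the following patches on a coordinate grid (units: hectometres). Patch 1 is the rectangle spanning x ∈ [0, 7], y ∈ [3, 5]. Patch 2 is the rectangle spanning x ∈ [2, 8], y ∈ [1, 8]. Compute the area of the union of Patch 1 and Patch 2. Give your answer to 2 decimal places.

By inclusion–exclusion:
Individual areas: |Patch 1| = 14, |Patch 2| = 42.
|Patch 1∩Patch 2|: x∈[2,7], y∈[3,5] → 5·2 = 10.
|Patch 1 ∪ Patch 2| = 56 − 10 = 46.00.

46.00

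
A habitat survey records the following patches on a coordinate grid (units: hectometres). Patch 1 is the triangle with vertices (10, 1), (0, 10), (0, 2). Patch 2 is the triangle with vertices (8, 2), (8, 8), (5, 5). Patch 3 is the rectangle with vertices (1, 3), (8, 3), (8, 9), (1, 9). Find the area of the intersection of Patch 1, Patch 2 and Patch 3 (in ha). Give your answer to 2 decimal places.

1.41

The intersection is the polygon with vertices (5,5), (5.263,5.263), (7.778,3), (7,3).
By the shoelace formula its area is 1.41.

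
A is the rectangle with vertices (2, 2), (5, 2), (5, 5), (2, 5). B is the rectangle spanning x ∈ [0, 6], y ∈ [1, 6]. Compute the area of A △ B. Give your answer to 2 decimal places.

21.00

|A∩B|: x∈[2,5], y∈[2,5] → 3·3 = 9.
|A △ B| = |A| + |B| − 2·|A∩B| = 9 + 30 − 18 = 21.00.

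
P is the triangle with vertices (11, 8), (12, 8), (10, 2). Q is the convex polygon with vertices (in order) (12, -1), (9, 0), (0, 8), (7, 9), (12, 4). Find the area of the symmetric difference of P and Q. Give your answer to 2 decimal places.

|P| = 3, |Q| = 57.5, |P∩Q| = 0.8571.
|P △ Q| = |P| + |Q| − 2·|P∩Q| = 3 + 57.5 − 1.7143 = 58.79.

58.79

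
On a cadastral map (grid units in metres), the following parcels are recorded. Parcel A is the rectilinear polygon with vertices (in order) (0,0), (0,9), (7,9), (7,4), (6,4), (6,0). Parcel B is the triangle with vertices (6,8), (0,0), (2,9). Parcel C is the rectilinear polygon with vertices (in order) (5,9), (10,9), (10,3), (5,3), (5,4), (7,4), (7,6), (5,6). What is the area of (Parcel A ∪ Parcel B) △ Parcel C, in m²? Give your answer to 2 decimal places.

|Parcel A ∪ Parcel B| = 59.
|(Parcel A ∪ Parcel B) ∩ Parcel C| = 7.
|(Parcel A ∪ Parcel B) △ Parcel C| = 59 + 26 − 14 = 71.00.

71.00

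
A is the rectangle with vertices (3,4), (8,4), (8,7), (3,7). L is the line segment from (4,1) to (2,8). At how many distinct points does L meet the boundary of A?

2

The segment meets the boundary at (3,4.5), (3.143,4).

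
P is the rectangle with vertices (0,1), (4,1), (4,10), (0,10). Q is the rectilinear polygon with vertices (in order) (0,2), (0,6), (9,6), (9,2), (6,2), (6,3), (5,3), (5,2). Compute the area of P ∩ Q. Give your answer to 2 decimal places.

The intersection is the polygon with vertices (4,2), (0,2), (0,6), (4,6).
By the shoelace formula its area is 16.00.

16.00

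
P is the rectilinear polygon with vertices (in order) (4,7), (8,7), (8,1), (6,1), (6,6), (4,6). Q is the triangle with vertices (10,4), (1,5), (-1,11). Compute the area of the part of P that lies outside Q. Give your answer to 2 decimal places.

9.01

|P| = 14, |P∩Q| = 4.9892.
|P ∖ Q| = |P| − |P∩Q| = 14 − 4.9892 = 9.01.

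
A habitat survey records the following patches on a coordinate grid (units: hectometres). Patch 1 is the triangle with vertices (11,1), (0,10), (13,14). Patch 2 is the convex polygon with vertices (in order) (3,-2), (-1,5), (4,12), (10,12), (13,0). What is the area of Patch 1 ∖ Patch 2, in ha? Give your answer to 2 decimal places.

|Patch 1| = 80.5, |Patch 1∩Patch 2| = 62.3223.
|Patch 1 ∖ Patch 2| = |Patch 1| − |Patch 1∩Patch 2| = 80.5 − 62.3223 = 18.18.

18.18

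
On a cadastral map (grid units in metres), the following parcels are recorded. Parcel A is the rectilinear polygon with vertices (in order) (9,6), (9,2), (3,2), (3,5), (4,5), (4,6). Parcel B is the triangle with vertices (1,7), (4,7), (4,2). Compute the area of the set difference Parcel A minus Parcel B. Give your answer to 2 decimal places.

|Parcel A| = 23, |Parcel A∩Parcel B| = 2.1667.
|Parcel A ∖ Parcel B| = |Parcel A| − |Parcel A∩Parcel B| = 23 − 2.1667 = 20.83.

20.83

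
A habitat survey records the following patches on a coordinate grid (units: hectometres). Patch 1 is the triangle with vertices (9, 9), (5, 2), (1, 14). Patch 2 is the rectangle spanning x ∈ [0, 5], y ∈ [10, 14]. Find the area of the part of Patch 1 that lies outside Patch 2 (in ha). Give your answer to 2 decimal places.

29.67

|Patch 1| = 38, |Patch 1∩Patch 2| = 8.3333.
|Patch 1 ∖ Patch 2| = |Patch 1| − |Patch 1∩Patch 2| = 38 − 8.3333 = 29.67.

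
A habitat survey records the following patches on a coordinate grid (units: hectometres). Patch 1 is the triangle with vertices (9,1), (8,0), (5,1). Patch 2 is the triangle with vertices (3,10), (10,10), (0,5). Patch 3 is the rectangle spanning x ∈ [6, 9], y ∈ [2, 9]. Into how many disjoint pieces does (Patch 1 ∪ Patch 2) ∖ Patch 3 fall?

2

(Patch 1 ∪ Patch 2) ∖ Patch 3 splits into 2 disjoint pieces (area 2, area 16.5).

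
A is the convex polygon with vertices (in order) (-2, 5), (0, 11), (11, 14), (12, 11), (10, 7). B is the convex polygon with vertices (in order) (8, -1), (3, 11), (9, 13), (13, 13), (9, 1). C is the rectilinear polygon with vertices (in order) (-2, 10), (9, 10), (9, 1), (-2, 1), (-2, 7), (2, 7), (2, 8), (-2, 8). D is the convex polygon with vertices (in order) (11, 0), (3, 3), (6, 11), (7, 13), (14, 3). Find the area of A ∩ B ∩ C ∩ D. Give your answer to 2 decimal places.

The intersection is the polygon with vertices (4.579,7.21), (5.625,10), (9,10), (9,6.833), (5.013,6.169).
By the shoelace formula its area is 13.93.

13.93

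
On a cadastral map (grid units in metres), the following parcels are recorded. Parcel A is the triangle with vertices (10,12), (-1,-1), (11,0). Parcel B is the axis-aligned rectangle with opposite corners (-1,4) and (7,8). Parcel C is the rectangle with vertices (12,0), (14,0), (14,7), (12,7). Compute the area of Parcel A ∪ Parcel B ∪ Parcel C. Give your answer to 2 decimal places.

110.19

By inclusion–exclusion:
Individual areas: |Parcel A| = 72.5, |Parcel B| = 32, |Parcel C| = 14.
|Parcel A∩Parcel B| = 8.3077.
|Parcel A∩Parcel C| = 0.
|Parcel B∩Parcel C| = 0 (no overlap).
|Parcel A∩Parcel B∩Parcel C| = 0.
|Parcel A ∪ Parcel B ∪ Parcel C| = 118.5 − 8.3077 + 0 = 110.19.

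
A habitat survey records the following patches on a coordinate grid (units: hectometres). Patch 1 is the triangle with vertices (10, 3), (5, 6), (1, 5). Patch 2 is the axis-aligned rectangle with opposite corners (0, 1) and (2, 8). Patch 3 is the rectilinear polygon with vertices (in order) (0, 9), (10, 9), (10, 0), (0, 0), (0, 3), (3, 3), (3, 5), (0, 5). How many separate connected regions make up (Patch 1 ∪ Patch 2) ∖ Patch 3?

(Patch 1 ∪ Patch 2) ∖ Patch 3 is a single connected region.

1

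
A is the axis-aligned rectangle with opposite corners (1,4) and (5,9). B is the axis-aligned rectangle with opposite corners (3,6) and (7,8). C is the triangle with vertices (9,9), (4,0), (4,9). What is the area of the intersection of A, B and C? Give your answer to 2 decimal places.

The intersection is the polygon with vertices (4,6), (4,8), (5,8), (5,6).
By the shoelace formula its area is 2.00.

2.00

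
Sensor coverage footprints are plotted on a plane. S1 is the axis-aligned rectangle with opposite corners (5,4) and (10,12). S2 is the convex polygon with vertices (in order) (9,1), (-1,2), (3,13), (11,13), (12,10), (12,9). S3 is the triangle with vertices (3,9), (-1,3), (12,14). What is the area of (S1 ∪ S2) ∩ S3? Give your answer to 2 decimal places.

16.55

The region (S1 ∪ S2) ∩ S3 is the polygon with vertices (-0.2,4.2), (3,9), (10.2,13), (10.818,13), (-0.475,3.444).
By the shoelace formula its area is 16.55.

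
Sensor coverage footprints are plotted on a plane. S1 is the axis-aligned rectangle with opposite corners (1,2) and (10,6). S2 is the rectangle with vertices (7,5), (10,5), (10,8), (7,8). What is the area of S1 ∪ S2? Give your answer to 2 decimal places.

42.00

By inclusion–exclusion:
Individual areas: |S1| = 36, |S2| = 9.
|S1∩S2|: x∈[7,10], y∈[5,6] → 3·1 = 3.
|S1 ∪ S2| = 45 − 3 = 42.00.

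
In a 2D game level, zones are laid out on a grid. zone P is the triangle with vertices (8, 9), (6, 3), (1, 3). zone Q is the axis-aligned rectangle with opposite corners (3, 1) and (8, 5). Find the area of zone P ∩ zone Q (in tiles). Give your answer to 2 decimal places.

The intersection is the polygon with vertices (6,3), (3,3), (3,4.714), (3.333,5), (6.667,5).
By the shoelace formula its area is 6.62.

6.62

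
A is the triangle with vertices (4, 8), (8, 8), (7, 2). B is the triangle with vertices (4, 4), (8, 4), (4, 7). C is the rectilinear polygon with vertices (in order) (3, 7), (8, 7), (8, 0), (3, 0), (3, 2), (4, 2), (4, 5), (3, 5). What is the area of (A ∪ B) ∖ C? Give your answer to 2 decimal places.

3.67

|A ∪ B| = 15.7481.
|(A ∪ B) ∩ C| = 12.0815.
|(A ∪ B) ∖ C| = 15.7481 − 12.0815 = 3.67.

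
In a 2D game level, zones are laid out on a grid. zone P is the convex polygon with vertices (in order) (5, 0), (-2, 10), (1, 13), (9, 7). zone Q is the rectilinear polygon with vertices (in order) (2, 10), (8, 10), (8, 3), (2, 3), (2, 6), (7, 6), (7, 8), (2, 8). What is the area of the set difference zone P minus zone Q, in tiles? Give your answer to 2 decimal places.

38.90

|zone P| = 65.5, |zone P∩zone Q| = 26.6.
|zone P ∖ zone Q| = |zone P| − |zone P∩zone Q| = 65.5 − 26.6 = 38.90.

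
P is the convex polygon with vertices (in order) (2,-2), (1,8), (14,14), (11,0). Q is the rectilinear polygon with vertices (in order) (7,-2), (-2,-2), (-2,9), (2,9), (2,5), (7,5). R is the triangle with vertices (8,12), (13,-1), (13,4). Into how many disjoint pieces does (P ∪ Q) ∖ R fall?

(P ∪ Q) ∖ R splits into 2 disjoint pieces (area 21.8997, area 140.2718).

2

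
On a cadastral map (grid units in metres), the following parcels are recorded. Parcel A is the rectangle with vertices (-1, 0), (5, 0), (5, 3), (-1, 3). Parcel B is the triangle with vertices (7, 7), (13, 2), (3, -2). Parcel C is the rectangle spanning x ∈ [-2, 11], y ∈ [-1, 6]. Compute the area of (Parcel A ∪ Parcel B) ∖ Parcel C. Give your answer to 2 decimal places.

|Parcel A ∪ Parcel B| = 53.6111.
|(Parcel A ∪ Parcel B) ∩ Parcel C| = 49.2944.
|(Parcel A ∪ Parcel B) ∖ Parcel C| = 53.6111 − 49.2944 = 4.32.

4.32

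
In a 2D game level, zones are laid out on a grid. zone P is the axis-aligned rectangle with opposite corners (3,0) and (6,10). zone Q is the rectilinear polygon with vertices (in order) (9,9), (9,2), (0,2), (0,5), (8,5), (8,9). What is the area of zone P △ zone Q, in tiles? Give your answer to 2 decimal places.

43.00

|zone P| = 30, |zone Q| = 31, |zone P∩zone Q| = 9.
|zone P △ zone Q| = |zone P| + |zone Q| − 2·|zone P∩zone Q| = 30 + 31 − 18 = 43.00.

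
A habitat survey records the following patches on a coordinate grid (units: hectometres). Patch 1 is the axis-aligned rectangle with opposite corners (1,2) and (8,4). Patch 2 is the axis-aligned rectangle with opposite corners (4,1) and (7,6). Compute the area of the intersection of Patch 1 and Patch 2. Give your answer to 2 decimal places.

|Patch 1∩Patch 2|: x∈[4,7], y∈[2,4] → 3·2 = 6.

6.00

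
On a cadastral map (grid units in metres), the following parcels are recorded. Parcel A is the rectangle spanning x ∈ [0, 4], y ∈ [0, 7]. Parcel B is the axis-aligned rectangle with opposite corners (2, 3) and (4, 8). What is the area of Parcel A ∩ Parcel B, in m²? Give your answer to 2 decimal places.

|Parcel A∩Parcel B|: x∈[2,4], y∈[3,7] → 2·4 = 8.

8.00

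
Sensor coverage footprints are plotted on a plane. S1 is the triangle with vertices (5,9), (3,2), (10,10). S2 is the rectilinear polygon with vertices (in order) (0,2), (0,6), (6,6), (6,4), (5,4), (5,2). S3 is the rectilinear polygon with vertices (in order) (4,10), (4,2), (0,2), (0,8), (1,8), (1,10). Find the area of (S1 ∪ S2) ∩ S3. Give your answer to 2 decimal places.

16.00

The region (S1 ∪ S2) ∩ S3 is the polygon with vertices (3,2), (0,2), (0,6), (4,6), (4,2).
By the shoelace formula its area is 16.00.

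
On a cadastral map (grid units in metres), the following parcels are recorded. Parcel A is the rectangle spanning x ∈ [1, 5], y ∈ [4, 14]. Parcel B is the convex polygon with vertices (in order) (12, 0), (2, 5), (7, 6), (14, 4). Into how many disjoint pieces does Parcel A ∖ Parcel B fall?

1

Parcel A ∖ Parcel B is a single connected region.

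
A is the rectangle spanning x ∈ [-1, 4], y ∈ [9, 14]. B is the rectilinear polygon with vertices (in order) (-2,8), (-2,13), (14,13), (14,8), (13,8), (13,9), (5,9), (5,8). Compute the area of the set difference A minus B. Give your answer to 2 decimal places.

5.00

|A| = 25, |A∩B| = 20.
|A ∖ B| = |A| − |A∩B| = 25 − 20 = 5.00.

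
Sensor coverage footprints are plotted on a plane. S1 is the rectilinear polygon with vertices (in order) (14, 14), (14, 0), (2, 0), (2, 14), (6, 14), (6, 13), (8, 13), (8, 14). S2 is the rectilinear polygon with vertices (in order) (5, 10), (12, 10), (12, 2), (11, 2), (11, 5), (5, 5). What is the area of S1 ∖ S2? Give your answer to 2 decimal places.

128.00

|S1| = 166, |S1∩S2| = 38.
|S1 ∖ S2| = |S1| − |S1∩S2| = 166 − 38 = 128.00.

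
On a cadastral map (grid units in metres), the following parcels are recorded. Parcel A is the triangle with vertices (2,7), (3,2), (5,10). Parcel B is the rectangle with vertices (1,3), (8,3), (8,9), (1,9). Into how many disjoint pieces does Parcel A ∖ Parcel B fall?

Parcel A ∖ Parcel B splits into 2 disjoint pieces (area 0.225, area 0.375).

2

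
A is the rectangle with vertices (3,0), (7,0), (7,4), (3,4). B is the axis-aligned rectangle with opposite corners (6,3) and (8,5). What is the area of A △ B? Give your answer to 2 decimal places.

18.00

|A∩B|: x∈[6,7], y∈[3,4] → 1·1 = 1.
|A △ B| = |A| + |B| − 2·|A∩B| = 16 + 4 − 2 = 18.00.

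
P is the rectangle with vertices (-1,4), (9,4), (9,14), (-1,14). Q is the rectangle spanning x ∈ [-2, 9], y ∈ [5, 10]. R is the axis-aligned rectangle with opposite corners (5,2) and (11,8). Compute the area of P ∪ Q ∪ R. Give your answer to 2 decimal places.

125.00

By inclusion–exclusion:
Individual areas: |P| = 100, |Q| = 55, |R| = 36.
|P∩Q|: x∈[-1,9], y∈[5,10] → 10·5 = 50.
|P∩R|: x∈[5,9], y∈[4,8] → 4·4 = 16.
|Q∩R|: x∈[5,9], y∈[5,8] → 4·3 = 12.
|P∩Q∩R| = 12.
|P ∪ Q ∪ R| = 191 − 78 + 12 = 125.00.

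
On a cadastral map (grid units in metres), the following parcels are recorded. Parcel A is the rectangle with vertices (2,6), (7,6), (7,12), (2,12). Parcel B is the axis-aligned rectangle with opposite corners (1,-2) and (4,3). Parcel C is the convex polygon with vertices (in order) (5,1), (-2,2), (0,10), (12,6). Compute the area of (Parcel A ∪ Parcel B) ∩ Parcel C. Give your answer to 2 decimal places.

|Parcel A ∪ Parcel B| = 45.
|(Parcel A ∪ Parcel B) ∩ Parcel C| = 17.43.

17.43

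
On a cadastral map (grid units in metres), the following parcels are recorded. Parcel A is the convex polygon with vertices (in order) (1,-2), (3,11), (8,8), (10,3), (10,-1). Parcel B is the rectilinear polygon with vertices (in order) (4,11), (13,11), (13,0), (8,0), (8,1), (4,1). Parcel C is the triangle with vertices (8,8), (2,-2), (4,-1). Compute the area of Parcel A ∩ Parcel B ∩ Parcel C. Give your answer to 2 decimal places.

3.78

The intersection is the polygon with vertices (4,1), (4,1.333), (8,8), (4.889,1).
By the shoelace formula its area is 3.78.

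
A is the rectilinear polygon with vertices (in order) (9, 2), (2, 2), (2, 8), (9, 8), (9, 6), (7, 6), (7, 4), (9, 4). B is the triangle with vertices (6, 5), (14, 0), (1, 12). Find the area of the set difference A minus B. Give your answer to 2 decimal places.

|A| = 38, |A∩B| = 5.9726.
|A ∖ B| = |A| − |A∩B| = 38 − 5.9726 = 32.03.

32.03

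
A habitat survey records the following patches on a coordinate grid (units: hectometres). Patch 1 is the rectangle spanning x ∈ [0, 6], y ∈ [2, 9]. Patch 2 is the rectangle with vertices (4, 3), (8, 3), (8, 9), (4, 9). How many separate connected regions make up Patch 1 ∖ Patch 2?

Patch 1 ∖ Patch 2 is a single connected region.

1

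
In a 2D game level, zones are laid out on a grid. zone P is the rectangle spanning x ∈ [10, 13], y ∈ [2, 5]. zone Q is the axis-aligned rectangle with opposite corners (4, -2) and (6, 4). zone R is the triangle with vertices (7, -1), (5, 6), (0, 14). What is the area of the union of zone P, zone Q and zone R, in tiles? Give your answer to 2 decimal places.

By inclusion–exclusion:
Individual areas: |zone P| = 9, |zone Q| = 12, |zone R| = 9.5.
|zone P∩zone Q| = 0 (no overlap).
|zone P∩zone R| = 0.
|zone Q∩zone R| = 1.5833.
|zone P∩zone Q∩zone R| = 0.
|zone P ∪ zone Q ∪ zone R| = 30.5 − 1.5833 + 0 = 28.92.

28.92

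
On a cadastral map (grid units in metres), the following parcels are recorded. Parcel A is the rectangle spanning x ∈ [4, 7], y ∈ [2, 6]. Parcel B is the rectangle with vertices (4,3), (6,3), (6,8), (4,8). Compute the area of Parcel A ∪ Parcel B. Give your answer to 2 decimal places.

By inclusion–exclusion:
Individual areas: |Parcel A| = 12, |Parcel B| = 10.
|Parcel A∩Parcel B|: x∈[4,6], y∈[3,6] → 2·3 = 6.
|Parcel A ∪ Parcel B| = 22 − 6 = 16.00.

16.00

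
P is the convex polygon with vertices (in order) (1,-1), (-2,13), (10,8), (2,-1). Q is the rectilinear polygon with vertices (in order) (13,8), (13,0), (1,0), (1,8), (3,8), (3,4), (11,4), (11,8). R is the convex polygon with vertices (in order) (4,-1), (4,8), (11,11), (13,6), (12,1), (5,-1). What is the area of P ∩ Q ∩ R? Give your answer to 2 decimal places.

3.36

The intersection is the polygon with vertices (6.444,4), (4,1.25), (4,4).
By the shoelace formula its area is 3.36.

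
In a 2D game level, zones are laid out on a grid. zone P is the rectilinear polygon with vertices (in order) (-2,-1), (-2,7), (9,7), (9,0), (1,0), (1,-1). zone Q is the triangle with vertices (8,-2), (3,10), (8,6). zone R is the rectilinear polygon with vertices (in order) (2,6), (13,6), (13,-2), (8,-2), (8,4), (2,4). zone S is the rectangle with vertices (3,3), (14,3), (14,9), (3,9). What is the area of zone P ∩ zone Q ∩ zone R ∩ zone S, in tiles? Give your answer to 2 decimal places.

5.83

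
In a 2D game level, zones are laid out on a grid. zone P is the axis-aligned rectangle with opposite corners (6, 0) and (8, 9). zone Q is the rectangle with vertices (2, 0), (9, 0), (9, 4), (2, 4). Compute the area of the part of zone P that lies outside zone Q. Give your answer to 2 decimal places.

10.00

|zone P∩zone Q|: x∈[6,8], y∈[0,4] → 2·4 = 8.
|zone P| = 18.
|zone P ∖ zone Q| = |zone P| − |zone P∩zone Q| = 18 − 8 = 10.00.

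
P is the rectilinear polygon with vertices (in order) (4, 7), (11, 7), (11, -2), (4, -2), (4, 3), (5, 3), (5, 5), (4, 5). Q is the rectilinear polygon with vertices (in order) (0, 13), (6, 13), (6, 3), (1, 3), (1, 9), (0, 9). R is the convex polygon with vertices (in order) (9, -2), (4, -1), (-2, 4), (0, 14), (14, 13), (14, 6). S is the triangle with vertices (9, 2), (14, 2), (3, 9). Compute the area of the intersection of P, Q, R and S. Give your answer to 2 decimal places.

0.96

The intersection is the polygon with vertices (6,7), (6,5.5), (4.714,7).
By the shoelace formula its area is 0.96.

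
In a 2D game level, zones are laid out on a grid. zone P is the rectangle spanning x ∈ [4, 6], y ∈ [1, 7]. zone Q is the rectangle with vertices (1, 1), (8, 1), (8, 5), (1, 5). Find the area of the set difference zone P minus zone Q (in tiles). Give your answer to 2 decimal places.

4.00

|zone P∩zone Q|: x∈[4,6], y∈[1,5] → 2·4 = 8.
|zone P| = 12.
|zone P ∖ zone Q| = |zone P| − |zone P∩zone Q| = 12 − 8 = 4.00.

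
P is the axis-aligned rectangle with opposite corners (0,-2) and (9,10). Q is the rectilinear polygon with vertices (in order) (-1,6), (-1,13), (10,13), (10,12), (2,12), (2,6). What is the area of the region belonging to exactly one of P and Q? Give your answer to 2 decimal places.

|P| = 108, |Q| = 29, |P∩Q| = 8.
|P △ Q| = |P| + |Q| − 2·|P∩Q| = 108 + 29 − 16 = 121.00.

121.00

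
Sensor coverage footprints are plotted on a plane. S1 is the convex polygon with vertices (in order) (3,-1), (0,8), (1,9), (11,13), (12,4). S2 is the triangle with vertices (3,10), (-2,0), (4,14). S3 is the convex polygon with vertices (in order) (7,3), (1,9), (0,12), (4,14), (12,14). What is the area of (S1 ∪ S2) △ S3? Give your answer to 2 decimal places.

88.57

|S1 ∪ S2| = 105.947.
|(S1 ∪ S2) ∩ S3| = 46.1863.
|(S1 ∪ S2) △ S3| = 105.947 + 75 − 92.3725 = 88.57.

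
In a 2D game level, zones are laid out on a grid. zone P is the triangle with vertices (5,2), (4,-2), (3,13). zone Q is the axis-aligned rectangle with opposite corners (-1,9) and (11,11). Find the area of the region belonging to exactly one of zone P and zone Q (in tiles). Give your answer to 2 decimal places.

32.12

|zone P| = 9.5, |zone Q| = 24, |zone P∩zone Q| = 0.6909.
|zone P △ zone Q| = |zone P| + |zone Q| − 2·|zone P∩zone Q| = 9.5 + 24 − 1.3818 = 32.12.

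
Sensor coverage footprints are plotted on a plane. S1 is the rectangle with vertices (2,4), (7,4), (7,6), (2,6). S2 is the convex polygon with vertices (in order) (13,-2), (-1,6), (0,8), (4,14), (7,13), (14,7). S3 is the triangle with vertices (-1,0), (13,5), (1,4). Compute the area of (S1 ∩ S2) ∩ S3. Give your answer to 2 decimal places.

The region (S1 ∩ S2) ∩ S3 is the polygon with vertices (7,4), (2.5,4), (2.309,4.109), (7,4.5).
By the shoelace formula its area is 1.42.

1.42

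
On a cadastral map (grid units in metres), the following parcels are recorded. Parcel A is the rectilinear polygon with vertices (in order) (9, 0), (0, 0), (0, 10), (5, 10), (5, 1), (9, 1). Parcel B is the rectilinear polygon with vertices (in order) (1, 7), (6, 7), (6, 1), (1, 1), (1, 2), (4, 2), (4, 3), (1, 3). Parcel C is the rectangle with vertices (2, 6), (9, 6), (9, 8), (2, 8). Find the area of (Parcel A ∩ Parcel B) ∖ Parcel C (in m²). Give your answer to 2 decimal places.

18.00

|Parcel A ∩ Parcel B| = 21.
|(Parcel A ∩ Parcel B) ∩ Parcel C| = 3.
|(Parcel A ∩ Parcel B) ∖ Parcel C| = 21 − 3 = 18.00.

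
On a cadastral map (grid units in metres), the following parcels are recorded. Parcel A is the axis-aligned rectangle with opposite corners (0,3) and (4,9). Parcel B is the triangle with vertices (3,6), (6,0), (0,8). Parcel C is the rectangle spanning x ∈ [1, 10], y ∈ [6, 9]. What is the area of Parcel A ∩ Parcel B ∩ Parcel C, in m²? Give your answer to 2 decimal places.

The intersection is the polygon with vertices (1,6.667), (1,7.333), (3,6), (1.5,6).
By the shoelace formula its area is 1.17.

1.17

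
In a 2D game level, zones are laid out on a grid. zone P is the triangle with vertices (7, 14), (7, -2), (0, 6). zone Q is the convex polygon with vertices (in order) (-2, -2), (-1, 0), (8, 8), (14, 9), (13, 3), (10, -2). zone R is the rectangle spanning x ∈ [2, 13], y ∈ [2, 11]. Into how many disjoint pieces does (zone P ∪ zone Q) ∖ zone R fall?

(zone P ∪ zone Q) ∖ zone R splits into 4 disjoint pieces (area 2.9167, area 47.8, area 4.5714, area 3.9375).

4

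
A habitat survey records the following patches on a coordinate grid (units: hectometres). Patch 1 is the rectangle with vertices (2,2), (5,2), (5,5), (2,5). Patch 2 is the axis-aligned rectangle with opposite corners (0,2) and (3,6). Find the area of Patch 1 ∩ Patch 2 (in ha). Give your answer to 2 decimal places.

3.00

|Patch 1∩Patch 2|: x∈[2,3], y∈[2,5] → 1·3 = 3.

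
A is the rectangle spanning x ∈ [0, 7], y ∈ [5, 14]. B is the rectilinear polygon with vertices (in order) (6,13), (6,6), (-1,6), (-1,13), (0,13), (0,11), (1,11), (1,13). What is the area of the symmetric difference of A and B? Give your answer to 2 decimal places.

30.00

|A| = 63, |B| = 47, |A∩B| = 40.
|A △ B| = |A| + |B| − 2·|A∩B| = 63 + 47 − 80 = 30.00.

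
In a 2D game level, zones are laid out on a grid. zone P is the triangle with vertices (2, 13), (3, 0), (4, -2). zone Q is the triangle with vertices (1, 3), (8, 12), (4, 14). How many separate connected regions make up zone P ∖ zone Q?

zone P ∖ zone Q splits into 2 disjoint pieces (area 0.5927, area 3.8361).

2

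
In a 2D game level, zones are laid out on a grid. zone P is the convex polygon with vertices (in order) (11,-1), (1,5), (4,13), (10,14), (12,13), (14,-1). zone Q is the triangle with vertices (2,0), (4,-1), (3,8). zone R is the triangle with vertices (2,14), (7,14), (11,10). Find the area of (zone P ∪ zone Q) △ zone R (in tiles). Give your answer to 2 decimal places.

|zone P ∪ zone Q| = 136.4244.
|(zone P ∪ zone Q) ∩ zone R| = 6.7641.
|(zone P ∪ zone Q) △ zone R| = 136.4244 + 10 − 13.5281 = 132.90.

132.90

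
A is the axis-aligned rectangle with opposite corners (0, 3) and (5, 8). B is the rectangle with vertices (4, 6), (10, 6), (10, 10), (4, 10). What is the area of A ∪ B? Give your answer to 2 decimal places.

By inclusion–exclusion:
Individual areas: |A| = 25, |B| = 24.
|A∩B|: x∈[4,5], y∈[6,8] → 1·2 = 2.
|A ∪ B| = 49 − 2 = 47.00.

47.00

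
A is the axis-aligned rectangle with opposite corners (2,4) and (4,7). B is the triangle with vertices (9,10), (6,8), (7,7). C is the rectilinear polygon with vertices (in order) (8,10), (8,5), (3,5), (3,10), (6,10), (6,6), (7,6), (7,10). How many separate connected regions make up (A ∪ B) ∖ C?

(A ∪ B) ∖ C splits into 3 disjoint pieces (area 4, area 0.4167, area 0.8333).

3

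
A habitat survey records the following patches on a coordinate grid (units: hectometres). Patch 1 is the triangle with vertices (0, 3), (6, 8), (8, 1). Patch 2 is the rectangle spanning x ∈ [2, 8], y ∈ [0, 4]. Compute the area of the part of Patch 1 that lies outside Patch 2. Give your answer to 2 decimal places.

13.79

|Patch 1| = 26, |Patch 1∩Patch 2| = 12.2143.
|Patch 1 ∖ Patch 2| = |Patch 1| − |Patch 1∩Patch 2| = 26 − 12.2143 = 13.79.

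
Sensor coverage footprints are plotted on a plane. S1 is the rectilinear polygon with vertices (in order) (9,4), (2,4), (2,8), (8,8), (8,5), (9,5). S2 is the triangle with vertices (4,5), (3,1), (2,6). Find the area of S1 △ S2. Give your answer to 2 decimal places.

24.55

|S1| = 25, |S2| = 4.5, |S1∩S2| = 2.475.
|S1 △ S2| = |S1| + |S2| − 2·|S1∩S2| = 25 + 4.5 − 4.95 = 24.55.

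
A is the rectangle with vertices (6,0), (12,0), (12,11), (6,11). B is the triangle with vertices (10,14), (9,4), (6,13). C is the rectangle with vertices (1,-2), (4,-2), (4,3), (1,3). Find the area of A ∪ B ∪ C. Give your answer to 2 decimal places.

89.88

By inclusion–exclusion:
Individual areas: |A| = 66, |B| = 19.5, |C| = 15.
|A∩B| = 10.6167.
|A∩C| = 0 (no overlap).
|B∩C| = 0.
|A∩B∩C| = 0.
|A ∪ B ∪ C| = 100.5 − 10.6167 + 0 = 89.88.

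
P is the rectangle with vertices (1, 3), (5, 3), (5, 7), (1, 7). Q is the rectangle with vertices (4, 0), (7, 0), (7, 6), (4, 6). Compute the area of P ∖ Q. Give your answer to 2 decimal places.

13.00

|P∩Q|: x∈[4,5], y∈[3,6] → 1·3 = 3.
|P| = 16.
|P ∖ Q| = |P| − |P∩Q| = 16 − 3 = 13.00.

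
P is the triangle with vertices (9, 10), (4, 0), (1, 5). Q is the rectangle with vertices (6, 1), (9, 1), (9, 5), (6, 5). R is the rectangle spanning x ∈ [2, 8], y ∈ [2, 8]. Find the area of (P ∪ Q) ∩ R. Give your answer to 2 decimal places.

|P ∪ Q| = 39.25.
|(P ∪ Q) ∩ R| = 27.70.

27.70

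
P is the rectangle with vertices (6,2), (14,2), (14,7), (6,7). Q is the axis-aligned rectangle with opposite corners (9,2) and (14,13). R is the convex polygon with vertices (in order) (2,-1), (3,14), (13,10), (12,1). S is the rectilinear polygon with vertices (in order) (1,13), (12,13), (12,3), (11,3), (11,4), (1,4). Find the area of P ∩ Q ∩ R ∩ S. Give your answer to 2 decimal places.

10.00

The intersection is the polygon with vertices (9,7), (12,7), (12,3), (11,3), (11,4), (9,4).
By the shoelace formula its area is 10.00.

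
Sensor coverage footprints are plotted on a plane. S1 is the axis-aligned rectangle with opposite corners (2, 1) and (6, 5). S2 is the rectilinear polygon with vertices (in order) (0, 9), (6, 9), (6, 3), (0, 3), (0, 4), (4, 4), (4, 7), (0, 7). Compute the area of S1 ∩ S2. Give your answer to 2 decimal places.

6.00

The intersection is the polygon with vertices (6,3), (2,3), (2,4), (4,4), (4,5), (6,5).
By the shoelace formula its area is 6.00.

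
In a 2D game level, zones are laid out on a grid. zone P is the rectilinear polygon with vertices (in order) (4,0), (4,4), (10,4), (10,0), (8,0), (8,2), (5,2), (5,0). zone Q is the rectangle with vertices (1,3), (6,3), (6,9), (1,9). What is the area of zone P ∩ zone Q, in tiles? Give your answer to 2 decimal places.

2.00

The intersection is the polygon with vertices (4,4), (6,4), (6,3), (4,3).
By the shoelace formula its area is 2.00.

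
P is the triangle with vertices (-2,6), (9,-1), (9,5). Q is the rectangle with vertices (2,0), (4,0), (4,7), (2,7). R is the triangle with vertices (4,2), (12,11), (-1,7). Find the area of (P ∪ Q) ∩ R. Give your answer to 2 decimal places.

|P ∪ Q| = 41.5455.
|(P ∪ Q) ∩ R| = 14.37.

14.37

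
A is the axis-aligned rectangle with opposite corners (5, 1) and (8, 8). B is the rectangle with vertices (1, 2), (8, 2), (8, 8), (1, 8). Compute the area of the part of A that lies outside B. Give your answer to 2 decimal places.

|A∩B|: x∈[5,8], y∈[2,8] → 3·6 = 18.
|A| = 21.
|A ∖ B| = |A| − |A∩B| = 21 − 18 = 3.00.

3.00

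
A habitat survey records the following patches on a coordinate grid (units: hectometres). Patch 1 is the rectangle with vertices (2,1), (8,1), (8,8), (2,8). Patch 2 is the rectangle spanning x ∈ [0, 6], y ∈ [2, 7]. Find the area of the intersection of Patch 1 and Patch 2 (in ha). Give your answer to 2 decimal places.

20.00

|Patch 1∩Patch 2|: x∈[2,6], y∈[2,7] → 4·5 = 20.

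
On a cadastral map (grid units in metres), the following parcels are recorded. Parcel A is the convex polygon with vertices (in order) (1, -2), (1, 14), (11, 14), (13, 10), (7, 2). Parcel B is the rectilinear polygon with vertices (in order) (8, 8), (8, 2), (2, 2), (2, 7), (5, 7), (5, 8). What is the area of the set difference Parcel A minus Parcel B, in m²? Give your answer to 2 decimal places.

|Parcel A| = 128, |Parcel A∩Parcel B| = 32.3333.
|Parcel A ∖ Parcel B| = |Parcel A| − |Parcel A∩Parcel B| = 128 − 32.3333 = 95.67.

95.67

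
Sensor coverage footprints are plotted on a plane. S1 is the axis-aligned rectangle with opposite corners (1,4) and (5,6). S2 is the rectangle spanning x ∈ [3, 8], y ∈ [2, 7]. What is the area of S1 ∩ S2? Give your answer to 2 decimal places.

4.00

|S1∩S2|: x∈[3,5], y∈[4,6] → 2·2 = 4.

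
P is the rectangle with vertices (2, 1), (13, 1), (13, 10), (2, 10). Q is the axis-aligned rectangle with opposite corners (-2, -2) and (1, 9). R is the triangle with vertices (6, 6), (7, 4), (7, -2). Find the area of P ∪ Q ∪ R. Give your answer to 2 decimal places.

By inclusion–exclusion:
Individual areas: |P| = 99, |Q| = 33, |R| = 3.
|P∩Q| = 0 (no overlap).
|P∩R| = 2.4375.
|Q∩R| = 0.
|P∩Q∩R| = 0.
|P ∪ Q ∪ R| = 135 − 2.4375 + 0 = 132.56.

132.56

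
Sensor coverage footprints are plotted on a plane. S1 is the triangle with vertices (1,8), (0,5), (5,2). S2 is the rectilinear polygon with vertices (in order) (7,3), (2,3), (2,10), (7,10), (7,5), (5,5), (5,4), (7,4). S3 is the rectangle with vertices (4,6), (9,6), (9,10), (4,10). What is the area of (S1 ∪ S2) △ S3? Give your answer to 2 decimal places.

34.45

|S1 ∪ S2| = 38.45.
|(S1 ∪ S2) ∩ S3| = 12.
|(S1 ∪ S2) △ S3| = 38.45 + 20 − 24 = 34.45.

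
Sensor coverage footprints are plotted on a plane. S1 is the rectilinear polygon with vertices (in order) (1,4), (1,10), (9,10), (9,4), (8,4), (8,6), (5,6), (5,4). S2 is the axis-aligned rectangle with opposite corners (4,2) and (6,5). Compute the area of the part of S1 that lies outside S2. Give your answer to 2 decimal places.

41.00

|S1| = 42, |S1∩S2| = 1.
|S1 ∖ S2| = |S1| − |S1∩S2| = 42 − 1 = 41.00.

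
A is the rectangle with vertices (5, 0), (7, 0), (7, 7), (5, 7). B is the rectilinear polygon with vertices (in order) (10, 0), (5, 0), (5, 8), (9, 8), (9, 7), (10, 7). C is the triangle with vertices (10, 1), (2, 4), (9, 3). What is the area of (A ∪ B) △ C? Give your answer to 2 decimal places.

|A ∪ B| = 39.
|(A ∪ B) ∩ C| = 5.4554.
|(A ∪ B) △ C| = 39 + 6.5 − 10.9107 = 34.59.

34.59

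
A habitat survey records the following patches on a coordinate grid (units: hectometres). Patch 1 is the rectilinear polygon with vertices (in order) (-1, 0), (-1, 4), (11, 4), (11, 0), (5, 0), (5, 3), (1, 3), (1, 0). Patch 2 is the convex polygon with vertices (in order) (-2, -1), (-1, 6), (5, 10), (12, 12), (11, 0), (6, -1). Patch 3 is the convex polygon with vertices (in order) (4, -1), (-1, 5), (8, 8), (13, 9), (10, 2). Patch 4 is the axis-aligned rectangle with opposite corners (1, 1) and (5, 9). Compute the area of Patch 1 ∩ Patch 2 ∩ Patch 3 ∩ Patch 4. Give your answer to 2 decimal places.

4.00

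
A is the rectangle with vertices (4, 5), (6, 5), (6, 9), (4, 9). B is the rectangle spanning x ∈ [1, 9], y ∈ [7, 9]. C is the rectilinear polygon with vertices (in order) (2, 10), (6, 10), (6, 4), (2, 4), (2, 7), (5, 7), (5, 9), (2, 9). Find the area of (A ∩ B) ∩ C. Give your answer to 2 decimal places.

2.00

|A ∩ B| = 4.
|(A ∩ B) ∩ C| = 2.00.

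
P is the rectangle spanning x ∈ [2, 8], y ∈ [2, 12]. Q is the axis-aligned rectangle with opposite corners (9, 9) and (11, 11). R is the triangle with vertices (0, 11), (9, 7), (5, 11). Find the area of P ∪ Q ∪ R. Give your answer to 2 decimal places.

65.17

By inclusion–exclusion:
Individual areas: |P| = 60, |Q| = 4, |R| = 10.
|P∩Q| = 0 (no overlap).
|P∩R| = 8.8333.
|Q∩R| = 0.
|P∩Q∩R| = 0.
|P ∪ Q ∪ R| = 74 − 8.8333 + 0 = 65.17.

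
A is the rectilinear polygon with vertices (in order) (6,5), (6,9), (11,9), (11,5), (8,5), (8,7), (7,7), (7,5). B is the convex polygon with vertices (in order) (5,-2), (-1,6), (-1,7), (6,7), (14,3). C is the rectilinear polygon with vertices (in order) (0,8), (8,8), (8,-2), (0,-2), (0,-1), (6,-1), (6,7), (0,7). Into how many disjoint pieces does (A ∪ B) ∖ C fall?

2

(A ∪ B) ∖ C splits into 2 disjoint pieces (area 32, area 37.625).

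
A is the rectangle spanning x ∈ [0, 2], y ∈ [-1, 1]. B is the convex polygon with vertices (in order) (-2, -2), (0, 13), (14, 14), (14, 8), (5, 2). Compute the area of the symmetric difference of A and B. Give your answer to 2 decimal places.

153.86

|A| = 4, |B| = 155, |A∩B| = 2.5714.
|A △ B| = |A| + |B| − 2·|A∩B| = 4 + 155 − 5.1429 = 153.86.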